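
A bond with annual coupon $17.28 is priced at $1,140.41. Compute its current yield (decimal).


Formula: Current yield = annual coupon / price
Substituting: CY = $17.28 / $1,140.41
CY = 0.015152

0.015152


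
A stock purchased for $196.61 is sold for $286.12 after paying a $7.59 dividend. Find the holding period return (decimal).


Formula: HPR = (P1 - P0 + D) / P0
Gain: $286.12 - $196.61 + $7.59 = $97.10
HPR = $97.10 / $196.61 = 0.4939

0.4939


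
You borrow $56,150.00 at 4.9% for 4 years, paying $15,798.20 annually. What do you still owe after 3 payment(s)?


Formula: Balance = PV*(1+r)^k - PMT*((1+r)^k - 1)/r
Growth: (1 + 0.049)^3 = 1.154321
Accumulated factor: ((1+r)^k - 1)/r = 3.149401
Balance = $56,150.00 * 1.154321 - $15,798.20 * 3.149401
Balance = $15,060.24

$15,060.24


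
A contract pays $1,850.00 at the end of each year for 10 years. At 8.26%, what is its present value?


Formula: PV = PMT * (1 - (1+r)^(-n)) / r
Discount factor: (1 + 0.0826)^(-10) = 0.452189
Bracket: 1 - 0.452189 = 0.547811
PV = $1,850.00 * 0.547811 / 0.0826 = $12,269.38

$12,269.38


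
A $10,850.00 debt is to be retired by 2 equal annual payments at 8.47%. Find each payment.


Formula: PMT = PV * r / (1 - (1+r)^(-n))
Denominator: 1 - (1 + 0.0847)^(-2) = 0.150075
Numerator: $10,850.00 * 0.0847 = 918.995
PMT = 918.995 / 0.150075 = $6,123.58

$6,123.58


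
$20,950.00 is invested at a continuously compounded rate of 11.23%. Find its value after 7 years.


Formula: FV = P * e^(r*t)
Exponent: r*t = 0.1123 * 7 = 0.7861
e^(0.7861) = 2.19482
FV = $20,950.00 * 2.19482 = $45,981.48

$45,981.48


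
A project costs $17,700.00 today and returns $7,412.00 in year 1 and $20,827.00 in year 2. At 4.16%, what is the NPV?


Formula: NPV = C0 + C1/(1+r) + C2/(1+r)^2
Discount C1: $7,412.00 / (1 + 0.0416) = $7,115.98
Discount C2: $20,827.00 / (1 + 0.0416)^2 = $19,196.62
NPV = -$17,700.00 + $7,115.98 + $19,196.62 = $8,612.60

$8,612.60


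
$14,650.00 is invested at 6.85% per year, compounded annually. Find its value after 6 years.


Formula: FV = P * (1 + r)^n
Substituting: FV = $14,650.00 * (1 + 0.0685)^6
Growth factor: (1.0685)^6 = 1.488152
FV = $14,650.00 * 1.488152 = $21,801.42

$21,801.42


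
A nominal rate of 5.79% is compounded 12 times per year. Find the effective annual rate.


Formula: EAR = (1 + r/m)^m - 1
Period rate: r/m = 0.0579 / 12 = 0.004825
Compounding: (1 + 0.004825)^12 = 1.059462
EAR = 1.059462 - 1 = 0.059462

0.059462


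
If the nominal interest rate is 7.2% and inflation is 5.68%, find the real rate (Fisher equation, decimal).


Formula: (1 + r_real) = (1 + r_nom) / (1 + inflation)
Substituting: (1 + r_real) = 1.072 / 1.0568
(1 + r_real) = 1.014383
r_real = 1.014383 - 1 = 0.014383

0.014383


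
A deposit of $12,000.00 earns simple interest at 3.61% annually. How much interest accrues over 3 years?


Formula: I = P * r * t
Substituting: I = $12,000.00 * 0.0361 * 3
Step: I = $12,000.00 * 0.1083
I = $1,299.60

$1,299.60


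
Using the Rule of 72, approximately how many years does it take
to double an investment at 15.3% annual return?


Formula: Years ≈ 72 / r
Substituting: Years ≈ 72 / 15.3
Years ≈ 4.7

4.7 years


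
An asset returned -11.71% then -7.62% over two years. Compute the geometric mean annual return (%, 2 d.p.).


Formula: Geometric mean = ((1+r1)*(1+r2))^(1/2) - 1
Product: (1 + -0.1171) * (1 + -0.0762) = 0.8829 * 0.9238 = 0.815623
Square root: 0.815623^0.5 = 0.903118
Geometric mean = 0.903118 - 1 = -0.096882
As percentage: -9.69%

-9.69%


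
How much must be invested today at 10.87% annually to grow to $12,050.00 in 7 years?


Formula: PV = FV / (1 + r)^n
Substituting: PV = $12,050.00 / (1 + 0.1087)^7
Discount factor: (1.1087)^7 = 2.059199
PV = $12,050.00 / 2.059199 = $5,851.79

$5,851.79


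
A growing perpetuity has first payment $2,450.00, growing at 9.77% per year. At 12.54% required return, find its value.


Formula: PV = C / (r - g)
Spread: r - g = 0.1254 - 0.0977 = 0.0277
Substituting: PV = $2,450.00 / 0.0277
PV = $88,447.65

$88,447.65


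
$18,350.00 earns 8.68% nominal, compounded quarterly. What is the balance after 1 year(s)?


Formula: FV = P * (1 + r/m)^(m*t)
Period rate: r/m = 0.0868 / 4 = 0.0217
Total periods: m*t = 4 * 1 = 4
Growth factor: (1 + 0.0217)^4 = 1.089666
FV = $18,350.00 * 1.089666 = $19,995.38

$19,995.38


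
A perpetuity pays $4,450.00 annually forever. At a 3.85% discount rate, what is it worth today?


Formula: PV = C / r
Substituting: PV = $4,450.00 / 0.0385
PV = $115,584.42

$115,584.42


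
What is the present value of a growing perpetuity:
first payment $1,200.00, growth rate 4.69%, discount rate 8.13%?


Formula: PV = C / (r - g)
Spread: r - g = 0.0813 - 0.0469 = 0.0344
Substituting: PV = $1,200.00 / 0.0344
PV = $34,883.72

$34,883.72


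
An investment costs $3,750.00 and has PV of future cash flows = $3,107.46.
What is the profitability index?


Formula: PI = PV(cash flows) / initial investment
Substituting: PI = $3,107.46 / $3,750.00
PI = 0.8287

0.8287


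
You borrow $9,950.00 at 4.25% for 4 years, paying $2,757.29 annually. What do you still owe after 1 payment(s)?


Formula: Balance = PV*(1+r)^k - PMT*((1+r)^k - 1)/r
Growth: (1 + 0.0425)^1 = 1.0425
Accumulated factor: ((1+r)^k - 1)/r = 1.0
Balance = $9,950.00 * 1.0425 - $2,757.29 * 1.0
Balance = $7,615.59

$7,615.59


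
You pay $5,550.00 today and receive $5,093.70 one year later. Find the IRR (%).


Formula: IRR = C1/C0 - 1
Substituting: IRR = $5,093.70 / $5,550.00 - 1
Ratio: 0.917784 - 1 = -0.082216
IRR = -8.2216%

-8.2216%


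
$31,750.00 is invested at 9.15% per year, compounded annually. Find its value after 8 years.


Formula: FV = P * (1 + r)^n
Substituting: FV = $31,750.00 * (1 + 0.0915)^8
Growth factor: (1.0915)^8 = 2.014605
FV = $31,750.00 * 2.014605 = $63,963.71

$63,963.71


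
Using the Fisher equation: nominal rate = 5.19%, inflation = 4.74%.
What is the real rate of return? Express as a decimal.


Formula: (1 + r_real) = (1 + r_nom) / (1 + inflation)
Substituting: (1 + r_real) = 1.0519 / 1.0474
(1 + r_real) = 1.004296
r_real = 1.004296 - 1 = 0.004296

0.004296


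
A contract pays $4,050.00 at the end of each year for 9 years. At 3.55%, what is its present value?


Formula: PV = PMT * (1 - (1+r)^(-n)) / r
Discount factor: (1 + 0.0355)^(-9) = 0.730549
Bracket: 1 - 0.730549 = 0.269451
PV = $4,050.00 * 0.269451 / 0.0355 = $30,740.24

$30,740.24


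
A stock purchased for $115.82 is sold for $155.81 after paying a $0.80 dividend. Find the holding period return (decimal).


Formula: HPR = (P1 - P0 + D) / P0
Gain: $155.81 - $115.82 + $0.80 = $40.79
HPR = $40.79 / $115.82 = 0.3522

0.3522


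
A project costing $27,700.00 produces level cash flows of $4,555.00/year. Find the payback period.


Formula: Payback = investment / annual cash flow
Substituting: Payback = $27,700.00 / $4,555.00
Payback = 6.0812 years

6.0812 years


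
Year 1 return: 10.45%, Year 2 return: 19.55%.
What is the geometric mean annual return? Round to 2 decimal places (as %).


Formula: Geometric mean = ((1+r1)*(1+r2))^(1/2) - 1
Product: (1 + 0.1045) * (1 + 0.1955) = 1.1045 * 1.1955 = 1.32043
Square root: 1.32043^0.5 = 1.1491
Geometric mean = 1.1491 - 1 = 0.1491
As percentage: 14.91%

14.91%


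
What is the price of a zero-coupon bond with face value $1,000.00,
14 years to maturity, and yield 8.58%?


Formula: Price = FV / (1 + r)^n
Substituting: Price = $1,000.00 / (1 + 0.0858)^14
Discount factor: (1.0858)^14 = 3.165904
Price = $1,000.00 / 3.165904 = $315.87

$315.87


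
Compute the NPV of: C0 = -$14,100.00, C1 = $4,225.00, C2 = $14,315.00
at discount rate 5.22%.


Formula: NPV = C0 + C1/(1+r) + C2/(1+r)^2
Discount C1: $4,225.00 / (1 + 0.0522) = $4,015.40
Discount C2: $14,315.00 / (1 + 0.0522)^2 = $12,929.89
NPV = -$14,100.00 + $4,015.40 + $12,929.89 = $2,845.28

$2,845.28


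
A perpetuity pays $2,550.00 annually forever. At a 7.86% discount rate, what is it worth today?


Formula: PV = C / r
Substituting: PV = $2,550.00 / 0.0786
PV = $32,442.75

$32,442.75


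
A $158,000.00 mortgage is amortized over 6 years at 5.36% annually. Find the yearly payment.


Formula: PMT = PV * r / (1 - (1+r)^(-n))
Denominator: 1 - (1 + 0.0536)^(-6) = 0.268953
Numerator: $158,000.00 * 0.0536 = 8468.8
PMT = 8468.8 / 0.268953 = $31,488.05

$31,488.05


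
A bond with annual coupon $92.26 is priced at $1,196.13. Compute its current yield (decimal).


Formula: Current yield = annual coupon / price
Substituting: CY = $92.26 / $1,196.13
CY = 0.077132

0.077132


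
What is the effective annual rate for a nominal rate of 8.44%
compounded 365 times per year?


Formula: EAR = (1 + r/m)^m - 1
Period rate: r/m = 0.0844 / 365 = 0.000231
Compounding: (1 + 0.000231)^365 = 1.088053
EAR = 1.088053 - 1 = 0.088053

0.088053


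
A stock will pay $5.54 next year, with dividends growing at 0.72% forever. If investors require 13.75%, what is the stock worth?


Formula: P = D1 / (r - g)
Spread: r - g = 0.1375 - 0.0072 = 0.1303
Substituting: P = $5.54 / 0.1303
P = $42.52

$42.52


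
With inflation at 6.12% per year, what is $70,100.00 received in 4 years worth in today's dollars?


Formula: Real value = nominal / (1 + inflation)^years
Price level: (1 + 0.0612)^4 = 1.268204
Real value = $70,100.00 / 1.268204 = $55,275.04

$55,275.04


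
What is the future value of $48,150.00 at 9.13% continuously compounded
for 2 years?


Formula: FV = P * e^(r*t)
Exponent: r*t = 0.0913 * 2 = 0.1826
e^(0.1826) = 1.200334
FV = $48,150.00 * 1.200334 = $57,796.09

$57,796.09


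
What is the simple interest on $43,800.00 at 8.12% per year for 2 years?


Formula: I = P * r * t
Substituting: I = $43,800.00 * 0.0812 * 2
Step: I = $43,800.00 * 0.1624
I = $7,113.12

$7,113.12


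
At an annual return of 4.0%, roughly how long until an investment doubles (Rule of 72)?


Formula: Years ≈ 72 / r
Substituting: Years ≈ 72 / 4.0
Years ≈ 18.0

18.0 years


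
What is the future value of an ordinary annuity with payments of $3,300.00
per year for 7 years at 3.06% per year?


Formula: FV = PMT * ((1+r)^n - 1) / r
Growth factor: (1 + 0.0306)^7 = 1.234898
Numerator: 1.234898 - 1 = 0.234898
FV = $3,300.00 * 0.234898 / 0.0306 = $25,332.10

$25,332.10


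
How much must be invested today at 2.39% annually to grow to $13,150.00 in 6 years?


Formula: PV = FV / (1 + r)^n
Substituting: PV = $13,150.00 / (1 + 0.0239)^6
Discount factor: (1.0239)^6 = 1.152246
PV = $13,150.00 / 1.152246 = $11,412.49

$11,412.49


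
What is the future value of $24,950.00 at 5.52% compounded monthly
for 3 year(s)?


Formula: FV = P * (1 + r/m)^(m*t)
Period rate: r/m = 0.0552 / 12 = 0.0046
Total periods: m*t = 12 * 3 = 36
Growth factor: (1 + 0.0046)^36 = 1.179653
FV = $24,950.00 * 1.179653 = $29,432.34

$29,432.34


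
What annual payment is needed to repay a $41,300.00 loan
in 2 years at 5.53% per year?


Formula: PMT = PV * r / (1 - (1+r)^(-n))
Denominator: 1 - (1 + 0.0553)^(-2) = 0.102058
Numerator: $41,300.00 * 0.0553 = 2283.89
PMT = 2283.89 / 0.102058 = $22,378.28

$22,378.28


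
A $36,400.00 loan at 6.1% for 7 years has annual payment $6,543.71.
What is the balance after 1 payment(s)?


Formula: Balance = PV*(1+r)^k - PMT*((1+r)^k - 1)/r
Growth: (1 + 0.061)^1 = 1.061
Accumulated factor: ((1+r)^k - 1)/r = 1.0
Balance = $36,400.00 * 1.061 - $6,543.71 * 1.0
Balance = $32,076.69

$32,076.69


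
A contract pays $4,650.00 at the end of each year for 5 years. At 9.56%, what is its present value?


Formula: PV = PMT * (1 - (1+r)^(-n)) / r
Discount factor: (1 + 0.0956)^(-5) = 0.63349
Bracket: 1 - 0.63349 = 0.36651
PV = $4,650.00 * 0.36651 / 0.0956 = $17,827.10

$17,827.10


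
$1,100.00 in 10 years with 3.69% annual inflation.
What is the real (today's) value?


Formula: Real value = nominal / (1 + inflation)^years
Price level: (1 + 0.0369)^10 = 1.436709
Real value = $1,100.00 / 1.436709 = $765.64

$765.64


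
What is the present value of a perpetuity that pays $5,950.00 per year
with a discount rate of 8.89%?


Formula: PV = C / r
Substituting: PV = $5,950.00 / 0.0889
PV = $66,929.13

$66,929.13


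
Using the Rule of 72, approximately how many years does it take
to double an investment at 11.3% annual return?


Formula: Years ≈ 72 / r
Substituting: Years ≈ 72 / 11.3
Years ≈ 6.4

6.4 years


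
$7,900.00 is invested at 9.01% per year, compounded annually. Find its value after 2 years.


Formula: FV = P * (1 + r)^n
Substituting: FV = $7,900.00 * (1 + 0.0901)^2
Growth factor: (1.0901)^2 = 1.188318
FV = $7,900.00 * 1.188318 = $9,387.71

$9,387.71


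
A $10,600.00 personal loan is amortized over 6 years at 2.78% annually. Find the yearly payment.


Formula: PMT = PV * r / (1 - (1+r)^(-n))
Denominator: 1 - (1 + 0.0278)^(-6) = 0.151702
Numerator: $10,600.00 * 0.0278 = 294.68
PMT = 294.68 / 0.151702 = $1,942.49

$1,942.49


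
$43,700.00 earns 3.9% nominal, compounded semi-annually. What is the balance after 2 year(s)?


Formula: FV = P * (1 + r/m)^(m*t)
Period rate: r/m = 0.039 / 2 = 0.0195
Total periods: m*t = 2 * 2 = 4
Growth factor: (1 + 0.0195)^4 = 1.080311
FV = $43,700.00 * 1.080311 = $47,209.60

$47,209.60


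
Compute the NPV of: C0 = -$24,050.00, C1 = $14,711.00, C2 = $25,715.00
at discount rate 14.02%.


Formula: NPV = C0 + C1/(1+r) + C2/(1+r)^2
Discount C1: $14,711.00 / (1 + 0.1402) = $12,902.12
Discount C2: $25,715.00 / (1 + 0.1402)^2 = $19,779.92
NPV = -$24,050.00 + $12,902.12 + $19,779.92 = $8,632.04

$8,632.04


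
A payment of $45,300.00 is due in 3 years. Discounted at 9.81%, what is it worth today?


Formula: PV = FV / (1 + r)^n
Substituting: PV = $45,300.00 / (1 + 0.0981)^3
Discount factor: (1.0981)^3 = 1.324115
PV = $45,300.00 / 1.324115 = $34,211.53

$34,211.53


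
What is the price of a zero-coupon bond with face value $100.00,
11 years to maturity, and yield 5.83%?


Formula: Price = FV / (1 + r)^n
Substituting: Price = $100.00 / (1 + 0.0583)^11
Discount factor: (1.0583)^11 = 1.865077
Price = $100.00 / 1.865077 = $53.62

$53.62


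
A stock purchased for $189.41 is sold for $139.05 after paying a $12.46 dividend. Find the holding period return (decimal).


Formula: HPR = (P1 - P0 + D) / P0
Gain: $139.05 - $189.41 + $12.46 = -$37.90
HPR = -$37.90 / $189.41 = -0.2001

-0.2001


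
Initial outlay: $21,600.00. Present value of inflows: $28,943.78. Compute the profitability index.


Formula: PI = PV(cash flows) / initial investment
Substituting: PI = $28,943.78 / $21,600.00
PI = 1.34

1.34


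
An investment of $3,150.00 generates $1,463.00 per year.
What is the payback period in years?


Formula: Payback = investment / annual cash flow
Substituting: Payback = $3,150.00 / $1,463.00
Payback = 2.1531 years

2.1531 years


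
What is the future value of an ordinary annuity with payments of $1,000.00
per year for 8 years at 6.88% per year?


Formula: FV = PMT * ((1+r)^n - 1) / r
Growth factor: (1 + 0.0688)^8 = 1.702831
Numerator: 1.702831 - 1 = 0.702831
FV = $1,000.00 * 0.702831 / 0.0688 = $10,215.57

$10,215.57


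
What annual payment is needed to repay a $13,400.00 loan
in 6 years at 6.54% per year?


Formula: PMT = PV * r / (1 - (1+r)^(-n))
Denominator: 1 - (1 + 0.0654)^(-6) = 0.316208
Numerator: $13,400.00 * 0.0654 = 876.36
PMT = 876.36 / 0.316208 = $2,771.46

$2,771.46


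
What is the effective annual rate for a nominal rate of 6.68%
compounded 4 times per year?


Formula: EAR = (1 + r/m)^m - 1
Period rate: r/m = 0.0668 / 4 = 0.0167
Compounding: (1 + 0.0167)^4 = 1.068492
EAR = 1.068492 - 1 = 0.068492

0.068492


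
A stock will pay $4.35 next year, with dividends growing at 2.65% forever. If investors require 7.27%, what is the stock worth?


Formula: P = D1 / (r - g)
Spread: r - g = 0.0727 - 0.0265 = 0.0462
Substituting: P = $4.35 / 0.0462
P = $94.16

$94.16


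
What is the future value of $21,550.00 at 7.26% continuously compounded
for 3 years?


Formula: FV = P * e^(r*t)
Exponent: r*t = 0.0726 * 3 = 0.2178
e^(0.2178) = 1.243338
FV = $21,550.00 * 1.243338 = $26,793.94

$26,793.94


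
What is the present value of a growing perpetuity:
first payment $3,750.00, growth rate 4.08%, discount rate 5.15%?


Formula: PV = C / (r - g)
Spread: r - g = 0.0515 - 0.0408 = 0.0107
Substituting: PV = $3,750.00 / 0.0107
PV = $350,467.29

$350,467.29


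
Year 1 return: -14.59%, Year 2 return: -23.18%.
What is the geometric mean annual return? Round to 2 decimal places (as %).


Formula: Geometric mean = ((1+r1)*(1+r2))^(1/2) - 1
Product: (1 + -0.1459) * (1 + -0.2318) = 0.8541 * 0.7682 = 0.65612
Square root: 0.65612^0.5 = 0.810012
Geometric mean = 0.810012 - 1 = -0.189988
As percentage: -19.00%

-19.00%


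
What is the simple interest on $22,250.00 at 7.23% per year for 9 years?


Formula: I = P * r * t
Substituting: I = $22,250.00 * 0.0723 * 9
Step: I = $22,250.00 * 0.6507
I = $14,478.08

$14,478.08


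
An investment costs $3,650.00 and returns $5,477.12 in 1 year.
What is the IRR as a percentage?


Formula: IRR = C1/C0 - 1
Substituting: IRR = $5,477.12 / $3,650.00 - 1
Ratio: 1.500581 - 1 = 0.500581
IRR = 50.0581%

50.0581%


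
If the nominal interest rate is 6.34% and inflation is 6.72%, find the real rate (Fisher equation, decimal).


Formula: (1 + r_real) = (1 + r_nom) / (1 + inflation)
Substituting: (1 + r_real) = 1.0634 / 1.0672
(1 + r_real) = 0.996439
r_real = 0.996439 - 1 = -0.003561

-0.003561


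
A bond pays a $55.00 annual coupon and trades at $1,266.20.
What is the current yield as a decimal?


Formula: Current yield = annual coupon / price
Substituting: CY = $55.00 / $1,266.20
CY = 0.043437

0.043437


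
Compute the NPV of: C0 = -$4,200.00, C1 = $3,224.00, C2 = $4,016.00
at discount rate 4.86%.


Formula: NPV = C0 + C1/(1+r) + C2/(1+r)^2
Discount C1: $3,224.00 / (1 + 0.0486) = $3,074.58
Discount C2: $4,016.00 / (1 + 0.0486)^2 = $3,652.36
NPV = -$4,200.00 + $3,074.58 + $3,652.36 = $2,526.94

$2,526.94


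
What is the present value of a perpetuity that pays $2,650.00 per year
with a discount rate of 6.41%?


Formula: PV = C / r
Substituting: PV = $2,650.00 / 0.0641
PV = $41,341.65

$41,341.65


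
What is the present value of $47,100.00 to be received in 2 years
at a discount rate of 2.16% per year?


Formula: PV = FV / (1 + r)^n
Substituting: PV = $47,100.00 / (1 + 0.0216)^2
Discount factor: (1.0216)^2 = 1.043667
PV = $47,100.00 / 1.043667 = $45,129.36

$45,129.36


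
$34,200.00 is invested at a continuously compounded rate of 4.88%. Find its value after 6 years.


Formula: FV = P * e^(r*t)
Exponent: r*t = 0.0488 * 6 = 0.2928
e^(0.2928) = 1.340175
FV = $34,200.00 * 1.340175 = $45,833.98

$45,833.98


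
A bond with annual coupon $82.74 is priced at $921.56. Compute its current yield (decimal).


Formula: Current yield = annual coupon / price
Substituting: CY = $82.74 / $921.56
CY = 0.089783

0.089783


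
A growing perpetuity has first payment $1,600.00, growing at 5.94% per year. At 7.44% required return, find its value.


Formula: PV = C / (r - g)
Spread: r - g = 0.0744 - 0.0594 = 0.015
Substituting: PV = $1,600.00 / 0.015
PV = $106,666.67

$106,666.67


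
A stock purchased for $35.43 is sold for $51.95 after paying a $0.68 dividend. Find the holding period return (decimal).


Formula: HPR = (P1 - P0 + D) / P0
Gain: $51.95 - $35.43 + $0.68 = $17.20
HPR = $17.20 / $35.43 = 0.4855

0.4855


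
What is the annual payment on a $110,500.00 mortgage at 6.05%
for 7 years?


Formula: PMT = PV * r / (1 - (1+r)^(-n))
Denominator: 1 - (1 + 0.0605)^(-7) = 0.337135
Numerator: $110,500.00 * 0.0605 = 6685.25
PMT = 6685.25 / 0.337135 = $19,829.61

$19,829.61


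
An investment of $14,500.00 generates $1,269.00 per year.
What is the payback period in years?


Formula: Payback = investment / annual cash flow
Substituting: Payback = $14,500.00 / $1,269.00
Payback = 11.4263 years

11.4263 years


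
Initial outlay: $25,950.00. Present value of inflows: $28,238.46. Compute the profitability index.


Formula: PI = PV(cash flows) / initial investment
Substituting: PI = $28,238.46 / $25,950.00
PI = 1.0882

1.0882


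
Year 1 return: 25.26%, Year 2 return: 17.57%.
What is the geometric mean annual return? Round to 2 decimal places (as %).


Formula: Geometric mean = ((1+r1)*(1+r2))^(1/2) - 1
Product: (1 + 0.2526) * (1 + 0.1757) = 1.2526 * 1.1757 = 1.472682
Square root: 1.472682^0.5 = 1.213541
Geometric mean = 1.213541 - 1 = 0.213541
As percentage: 21.35%

21.35%


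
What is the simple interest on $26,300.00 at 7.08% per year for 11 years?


Formula: I = P * r * t
Substituting: I = $26,300.00 * 0.0708 * 11
Step: I = $26,300.00 * 0.7788
I = $20,482.44

$20,482.44


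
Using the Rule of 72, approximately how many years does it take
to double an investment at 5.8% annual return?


Formula: Years ≈ 72 / r
Substituting: Years ≈ 72 / 5.8
Years ≈ 12.4

12.4 years


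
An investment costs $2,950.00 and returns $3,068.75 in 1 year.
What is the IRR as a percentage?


Formula: IRR = C1/C0 - 1
Substituting: IRR = $3,068.75 / $2,950.00 - 1
Ratio: 1.040254 - 1 = 0.040254
IRR = 4.0254%

4.0254%


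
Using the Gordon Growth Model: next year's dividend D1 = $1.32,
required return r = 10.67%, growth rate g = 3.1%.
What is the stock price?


Formula: P = D1 / (r - g)
Spread: r - g = 0.1067 - 0.031 = 0.0757
Substituting: P = $1.32 / 0.0757
P = $17.44

$17.44


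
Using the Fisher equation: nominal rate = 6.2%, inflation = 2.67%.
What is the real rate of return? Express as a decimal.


Formula: (1 + r_real) = (1 + r_nom) / (1 + inflation)
Substituting: (1 + r_real) = 1.062 / 1.0267
(1 + r_real) = 1.034382
r_real = 1.034382 - 1 = 0.034382

0.034382


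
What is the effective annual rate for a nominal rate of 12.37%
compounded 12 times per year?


Formula: EAR = (1 + r/m)^m - 1
Period rate: r/m = 0.1237 / 12 = 0.010308
Compounding: (1 + 0.010308)^12 = 1.13096
EAR = 1.13096 - 1 = 0.13096

0.13096


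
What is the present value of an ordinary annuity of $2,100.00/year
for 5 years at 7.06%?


Formula: PV = PMT * (1 - (1+r)^(-n)) / r
Discount factor: (1 + 0.0706)^(-5) = 0.710991
Bracket: 1 - 0.710991 = 0.289009
PV = $2,100.00 * 0.289009 / 0.0706 = $8,596.60

$8,596.60


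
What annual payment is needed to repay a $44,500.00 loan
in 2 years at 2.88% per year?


Formula: PMT = PV * r / (1 - (1+r)^(-n))
Denominator: 1 - (1 + 0.0288)^(-2) = 0.055204
Numerator: $44,500.00 * 0.0288 = 1281.6
PMT = 1281.6 / 0.055204 = $23,215.75

$23,215.75


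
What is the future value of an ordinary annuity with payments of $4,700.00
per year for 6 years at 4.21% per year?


Formula: FV = PMT * ((1+r)^n - 1) / r
Growth factor: (1 + 0.0421)^6 = 1.280726
Numerator: 1.280726 - 1 = 0.280726
FV = $4,700.00 * 0.280726 / 0.0421 = $31,340.01

$31,340.01


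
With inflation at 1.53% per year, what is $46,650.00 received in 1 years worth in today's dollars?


Formula: Real value = nominal / (1 + inflation)^years
Price level: (1 + 0.0153)^1 = 1.0153
Real value = $46,650.00 / 1.0153 = $45,947.01

$45,947.01


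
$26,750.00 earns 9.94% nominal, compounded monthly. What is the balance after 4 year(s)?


Formula: FV = P * (1 + r/m)^(m*t)
Period rate: r/m = 0.0994 / 12 = 0.008283
Total periods: m*t = 12 * 4 = 48
Growth factor: (1 + 0.008283)^48 = 1.485813
FV = $26,750.00 * 1.485813 = $39,745.51

$39,745.51


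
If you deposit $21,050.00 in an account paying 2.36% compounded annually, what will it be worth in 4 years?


Formula: FV = P * (1 + r)^n
Substituting: FV = $21,050.00 * (1 + 0.0236)^4
Growth factor: (1.0236)^4 = 1.097795
FV = $21,050.00 * 1.097795 = $23,108.58

$23,108.58


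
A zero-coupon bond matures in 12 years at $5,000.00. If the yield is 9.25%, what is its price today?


Formula: Price = FV / (1 + r)^n
Substituting: Price = $5,000.00 / (1 + 0.0925)^12
Discount factor: (1.0925)^12 = 2.891062
Price = $5,000.00 / 2.891062 = $1,729.47

$1,729.47


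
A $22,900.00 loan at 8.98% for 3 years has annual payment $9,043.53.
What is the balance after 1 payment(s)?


Formula: Balance = PV*(1+r)^k - PMT*((1+r)^k - 1)/r
Growth: (1 + 0.0898)^1 = 1.0898
Accumulated factor: ((1+r)^k - 1)/r = 1.0
Balance = $22,900.00 * 1.0898 - $9,043.53 * 1.0
Balance = $15,912.89

$15,912.89


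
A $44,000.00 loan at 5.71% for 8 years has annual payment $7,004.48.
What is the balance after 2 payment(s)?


Formula: Balance = PV*(1+r)^k - PMT*((1+r)^k - 1)/r
Growth: (1 + 0.0571)^2 = 1.11746
Accumulated factor: ((1+r)^k - 1)/r = 2.0571
Balance = $44,000.00 * 1.11746 - $7,004.48 * 2.0571
Balance = $34,759.34

$34,759.34


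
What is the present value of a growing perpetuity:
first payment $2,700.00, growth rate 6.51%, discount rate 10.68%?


Formula: PV = C / (r - g)
Spread: r - g = 0.1068 - 0.0651 = 0.0417
Substituting: PV = $2,700.00 / 0.0417
PV = $64,748.20

$64,748.20


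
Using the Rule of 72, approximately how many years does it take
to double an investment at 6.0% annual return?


Formula: Years ≈ 72 / r
Substituting: Years ≈ 72 / 6.0
Years ≈ 12.0

12.0 years


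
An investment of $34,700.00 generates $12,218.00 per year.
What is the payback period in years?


Formula: Payback = investment / annual cash flow
Substituting: Payback = $34,700.00 / $12,218.00
Payback = 2.8401 years

2.8401 years


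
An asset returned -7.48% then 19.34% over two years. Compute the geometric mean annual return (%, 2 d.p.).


Formula: Geometric mean = ((1+r1)*(1+r2))^(1/2) - 1
Product: (1 + -0.0748) * (1 + 0.1934) = 0.9252 * 1.1934 = 1.104134
Square root: 1.104134^0.5 = 1.050778
Geometric mean = 1.050778 - 1 = 0.050778
As percentage: 5.08%

5.08%


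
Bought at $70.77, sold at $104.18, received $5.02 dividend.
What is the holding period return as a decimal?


Formula: HPR = (P1 - P0 + D) / P0
Gain: $104.18 - $70.77 + $5.02 = $38.43
HPR = $38.43 / $70.77 = 0.543

0.543


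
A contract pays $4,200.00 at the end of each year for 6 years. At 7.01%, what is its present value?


Formula: PV = PMT * (1 - (1+r)^(-n)) / r
Discount factor: (1 + 0.0701)^(-6) = 0.665969
Bracket: 1 - 0.665969 = 0.334031
PV = $4,200.00 * 0.334031 / 0.0701 = $20,013.29

$20,013.29


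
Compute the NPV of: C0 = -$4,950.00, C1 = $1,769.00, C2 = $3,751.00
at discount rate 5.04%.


Formula: NPV = C0 + C1/(1+r) + C2/(1+r)^2
Discount C1: $1,769.00 / (1 + 0.0504) = $1,684.12
Discount C2: $3,751.00 / (1 + 0.0504)^2 = $3,399.68
NPV = -$4,950.00 + $1,684.12 + $3,399.68 = $133.80

$133.80


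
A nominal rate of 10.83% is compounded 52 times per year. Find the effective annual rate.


Formula: EAR = (1 + r/m)^m - 1
Period rate: r/m = 0.1083 / 52 = 0.002083
Compounding: (1 + 0.002083)^52 = 1.114257
EAR = 1.114257 - 1 = 0.114257

0.114257


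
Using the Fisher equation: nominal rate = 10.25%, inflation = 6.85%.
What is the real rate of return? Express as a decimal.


Formula: (1 + r_real) = (1 + r_nom) / (1 + inflation)
Substituting: (1 + r_real) = 1.1025 / 1.0685
(1 + r_real) = 1.03182
r_real = 1.03182 - 1 = 0.03182

0.03182


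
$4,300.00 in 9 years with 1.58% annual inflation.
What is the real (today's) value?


Formula: Real value = nominal / (1 + inflation)^years
Price level: (1 + 0.0158)^9 = 1.151526
Real value = $4,300.00 / 1.151526 = $3,734.17

$3,734.17


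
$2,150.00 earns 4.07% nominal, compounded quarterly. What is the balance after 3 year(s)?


Formula: FV = P * (1 + r/m)^(m*t)
Period rate: r/m = 0.0407 / 4 = 0.010175
Total periods: m*t = 4 * 3 = 12
Growth factor: (1 + 0.010175)^12 = 1.12917
FV = $2,150.00 * 1.12917 = $2,427.72

$2,427.72


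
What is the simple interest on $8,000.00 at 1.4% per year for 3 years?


Formula: I = P * r * t
Substituting: I = $8,000.00 * 0.014 * 3
Step: I = $8,000.00 * 0.042
I = $336.00

$336.00


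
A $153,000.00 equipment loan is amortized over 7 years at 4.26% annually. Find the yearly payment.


Formula: PMT = PV * r / (1 - (1+r)^(-n))
Denominator: 1 - (1 + 0.0426)^(-7) = 0.253249
Numerator: $153,000.00 * 0.0426 = 6517.8
PMT = 6517.8 / 0.253249 = $25,736.75

$25,736.75


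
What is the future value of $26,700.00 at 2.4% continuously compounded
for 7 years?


Formula: FV = P * e^(r*t)
Exponent: r*t = 0.024 * 7 = 0.168
e^(0.168) = 1.182937
FV = $26,700.00 * 1.182937 = $31,584.41

$31,584.41


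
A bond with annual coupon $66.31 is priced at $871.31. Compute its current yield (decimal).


Formula: Current yield = annual coupon / price
Substituting: CY = $66.31 / $871.31
CY = 0.076104

0.076104


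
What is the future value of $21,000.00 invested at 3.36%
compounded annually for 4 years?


Formula: FV = P * (1 + r)^n
Substituting: FV = $21,000.00 * (1 + 0.0336)^4
Growth factor: (1.0336)^4 = 1.141327
FV = $21,000.00 * 1.141327 = $23,967.86

$23,967.86


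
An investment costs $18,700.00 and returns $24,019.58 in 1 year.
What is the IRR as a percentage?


Formula: IRR = C1/C0 - 1
Substituting: IRR = $24,019.58 / $18,700.00 - 1
Ratio: 1.28447 - 1 = 0.28447
IRR = 28.447%

28.447%


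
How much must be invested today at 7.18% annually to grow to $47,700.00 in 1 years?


Formula: PV = FV / (1 + r)^n
Substituting: PV = $47,700.00 / (1 + 0.0718)^1
Discount factor: (1.0718)^1 = 1.0718
PV = $47,700.00 / 1.0718 = $44,504.57

$44,504.57


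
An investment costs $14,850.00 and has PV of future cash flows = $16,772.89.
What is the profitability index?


Formula: PI = PV(cash flows) / initial investment
Substituting: PI = $16,772.89 / $14,850.00
PI = 1.1295

1.1295


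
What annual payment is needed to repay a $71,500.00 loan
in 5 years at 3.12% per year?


Formula: PMT = PV * r / (1 - (1+r)^(-n))
Denominator: 1 - (1 + 0.0312)^(-5) = 0.142399
Numerator: $71,500.00 * 0.0312 = 2230.8
PMT = 2230.8 / 0.142399 = $15,665.88

$15,665.88


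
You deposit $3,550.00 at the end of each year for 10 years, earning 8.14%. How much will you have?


Formula: FV = PMT * ((1+r)^n - 1) / r
Growth factor: (1 + 0.0814)^10 = 2.187075
Numerator: 2.187075 - 1 = 1.187075
FV = $3,550.00 * 1.187075 / 0.0814 = $51,770.46

$51,770.46


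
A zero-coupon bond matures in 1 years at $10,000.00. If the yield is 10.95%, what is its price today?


Formula: Price = FV / (1 + r)^n
Substituting: Price = $10,000.00 / (1 + 0.1095)^1
Discount factor: (1.1095)^1 = 1.1095
Price = $10,000.00 / 1.1095 = $9,013.07

$9,013.07


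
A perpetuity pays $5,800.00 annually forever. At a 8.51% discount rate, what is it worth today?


Formula: PV = C / r
Substituting: PV = $5,800.00 / 0.0851
PV = $68,155.11

$68,155.11


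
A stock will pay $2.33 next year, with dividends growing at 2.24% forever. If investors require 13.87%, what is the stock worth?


Formula: P = D1 / (r - g)
Spread: r - g = 0.1387 - 0.0224 = 0.1163
Substituting: P = $2.33 / 0.1163
P = $20.03

$20.03


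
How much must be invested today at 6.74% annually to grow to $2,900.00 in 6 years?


Formula: PV = FV / (1 + r)^n
Substituting: PV = $2,900.00 / (1 + 0.0674)^6
Discount factor: (1.0674)^6 = 1.478983
PV = $2,900.00 / 1.478983 = $1,960.81

$1,960.81


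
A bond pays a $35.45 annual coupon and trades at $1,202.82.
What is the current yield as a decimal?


Formula: Current yield = annual coupon / price
Substituting: CY = $35.45 / $1,202.82
CY = 0.029472

0.029472


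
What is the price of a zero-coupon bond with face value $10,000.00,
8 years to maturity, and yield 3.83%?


Formula: Price = FV / (1 + r)^n
Substituting: Price = $10,000.00 / (1 + 0.0383)^8
Discount factor: (1.0383)^8 = 1.350774
Price = $10,000.00 / 1.350774 = $7,403.16

$7,403.16


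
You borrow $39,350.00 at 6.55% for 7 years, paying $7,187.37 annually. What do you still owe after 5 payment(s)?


Formula: Balance = PV*(1+r)^k - PMT*((1+r)^k - 1)/r
Growth: (1 + 0.0655)^5 = 1.373306
Accumulated factor: ((1+r)^k - 1)/r = 5.699326
Balance = $39,350.00 * 1.373306 - $7,187.37 * 5.699326
Balance = $13,076.42

$13,076.42


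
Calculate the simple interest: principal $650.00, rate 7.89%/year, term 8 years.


Formula: I = P * r * t
Substituting: I = $650.00 * 0.0789 * 8
Step: I = $650.00 * 0.6312
I = $410.28

$410.28


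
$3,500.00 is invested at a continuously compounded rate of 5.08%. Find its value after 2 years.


Formula: FV = P * e^(r*t)
Exponent: r*t = 0.0508 * 2 = 0.1016
e^(0.1016) = 1.106941
FV = $3,500.00 * 1.106941 = $3,874.29

$3,874.29


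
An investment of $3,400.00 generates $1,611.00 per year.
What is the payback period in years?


Formula: Payback = investment / annual cash flow
Substituting: Payback = $3,400.00 / $1,611.00
Payback = 2.1105 years

2.1105 years


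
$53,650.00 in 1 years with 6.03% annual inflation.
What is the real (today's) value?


Formula: Real value = nominal / (1 + inflation)^years
Price level: (1 + 0.0603)^1 = 1.0603
Real value = $53,650.00 / 1.0603 = $50,598.89

$50,598.89


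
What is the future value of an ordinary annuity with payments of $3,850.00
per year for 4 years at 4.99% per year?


Formula: FV = PMT * ((1+r)^n - 1) / r
Growth factor: (1 + 0.0499)^4 = 1.215043
Numerator: 1.215043 - 1 = 0.215043
FV = $3,850.00 * 0.215043 / 0.0499 = $16,591.51

$16,591.51


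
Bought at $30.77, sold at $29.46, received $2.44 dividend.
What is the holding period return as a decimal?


Formula: HPR = (P1 - P0 + D) / P0
Gain: $29.46 - $30.77 + $2.44 = $1.13
HPR = $1.13 / $30.77 = 0.0367

0.0367


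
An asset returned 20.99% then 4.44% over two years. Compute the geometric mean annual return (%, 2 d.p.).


Formula: Geometric mean = ((1+r1)*(1+r2))^(1/2) - 1
Product: (1 + 0.2099) * (1 + 0.0444) = 1.2099 * 1.0444 = 1.26362
Square root: 1.26362^0.5 = 1.124108
Geometric mean = 1.124108 - 1 = 0.124108
As percentage: 12.41%

12.41%


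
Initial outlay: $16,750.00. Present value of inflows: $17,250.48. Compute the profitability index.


Formula: PI = PV(cash flows) / initial investment
Substituting: PI = $17,250.48 / $16,750.00
PI = 1.0299

1.0299


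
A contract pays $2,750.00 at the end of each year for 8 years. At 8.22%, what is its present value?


Formula: PV = PMT * (1 - (1+r)^(-n)) / r
Discount factor: (1 + 0.0822)^(-8) = 0.531545
Bracket: 1 - 0.531545 = 0.468455
PV = $2,750.00 * 0.468455 / 0.0822 = $15,672.17

$15,672.17


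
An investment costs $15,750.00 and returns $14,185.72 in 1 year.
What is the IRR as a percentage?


Formula: IRR = C1/C0 - 1
Substituting: IRR = $14,185.72 / $15,750.00 - 1
Ratio: 0.900681 - 1 = -0.099319
IRR = -9.9319%

-9.9319%


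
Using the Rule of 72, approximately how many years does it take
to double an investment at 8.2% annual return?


Formula: Years ≈ 72 / r
Substituting: Years ≈ 72 / 8.2
Years ≈ 8.8

8.8 years


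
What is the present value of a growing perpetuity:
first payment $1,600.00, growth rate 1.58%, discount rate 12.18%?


Formula: PV = C / (r - g)
Spread: r - g = 0.1218 - 0.0158 = 0.106
Substituting: PV = $1,600.00 / 0.106
PV = $15,094.34

$15,094.34


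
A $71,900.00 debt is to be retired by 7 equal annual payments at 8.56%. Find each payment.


Formula: PMT = PV * r / (1 - (1+r)^(-n))
Denominator: 1 - (1 + 0.0856)^(-7) = 0.437256
Numerator: $71,900.00 * 0.0856 = 6154.64
PMT = 6154.64 / 0.437256 = $14,075.61

$14,075.61


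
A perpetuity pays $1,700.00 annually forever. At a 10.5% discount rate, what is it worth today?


Formula: PV = C / r
Substituting: PV = $1,700.00 / 0.105
PV = $16,190.48

$16,190.48


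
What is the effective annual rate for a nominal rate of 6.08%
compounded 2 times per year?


Formula: EAR = (1 + r/m)^m - 1
Period rate: r/m = 0.0608 / 2 = 0.0304
Compounding: (1 + 0.0304)^2 = 1.061724
EAR = 1.061724 - 1 = 0.061724

0.061724


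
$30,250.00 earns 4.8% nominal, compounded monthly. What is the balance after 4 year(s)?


Formula: FV = P * (1 + r/m)^(m*t)
Period rate: r/m = 0.048 / 12 = 0.004
Total periods: m*t = 12 * 4 = 48
Growth factor: (1 + 0.004)^48 = 1.211207
FV = $30,250.00 * 1.211207 = $36,639.00

$36,639.00


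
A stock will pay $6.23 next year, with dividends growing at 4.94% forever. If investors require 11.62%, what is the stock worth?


Formula: P = D1 / (r - g)
Spread: r - g = 0.1162 - 0.0494 = 0.0668
Substituting: P = $6.23 / 0.0668
P = $93.26

$93.26


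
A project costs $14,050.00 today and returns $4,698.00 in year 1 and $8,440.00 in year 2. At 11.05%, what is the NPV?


Formula: NPV = C0 + C1/(1+r) + C2/(1+r)^2
Discount C1: $4,698.00 / (1 + 0.1105) = $4,230.53
Discount C2: $8,440.00 / (1 + 0.1105)^2 = $6,843.93
NPV = -$14,050.00 + $4,230.53 + $6,843.93 = -$2,975.55

-$2,975.55


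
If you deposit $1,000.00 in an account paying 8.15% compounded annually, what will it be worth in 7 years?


Formula: FV = P * (1 + r)^n
Substituting: FV = $1,000.00 * (1 + 0.0815)^7
Growth factor: (1.0815)^7 = 1.730556
FV = $1,000.00 * 1.730556 = $1,730.56

$1,730.56


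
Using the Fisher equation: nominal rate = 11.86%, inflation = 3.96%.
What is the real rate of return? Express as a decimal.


Formula: (1 + r_real) = (1 + r_nom) / (1 + inflation)
Substituting: (1 + r_real) = 1.1186 / 1.0396
(1 + r_real) = 1.075991
r_real = 1.075991 - 1 = 0.075991

0.075991


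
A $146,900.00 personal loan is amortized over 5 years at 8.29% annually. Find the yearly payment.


Formula: PMT = PV * r / (1 - (1+r)^(-n))
Denominator: 1 - (1 + 0.0829)^(-5) = 0.328481
Numerator: $146,900.00 * 0.0829 = 12178.01
PMT = 12178.01 / 0.328481 = $37,073.70

$37,073.70


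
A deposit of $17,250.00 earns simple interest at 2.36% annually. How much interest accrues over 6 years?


Formula: I = P * r * t
Substituting: I = $17,250.00 * 0.0236 * 6
Step: I = $17,250.00 * 0.1416
I = $2,442.60

$2,442.60


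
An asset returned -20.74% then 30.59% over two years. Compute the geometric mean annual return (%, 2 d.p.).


Formula: Geometric mean = ((1+r1)*(1+r2))^(1/2) - 1
Product: (1 + -0.2074) * (1 + 0.3059) = 0.7926 * 1.3059 = 1.035056
Square root: 1.035056^0.5 = 1.017377
Geometric mean = 1.017377 - 1 = 0.017377
As percentage: 1.74%

1.74%


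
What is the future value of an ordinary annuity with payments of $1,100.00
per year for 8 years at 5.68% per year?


Formula: FV = PMT * ((1+r)^n - 1) / r
Growth factor: (1 + 0.0568)^8 = 1.555759
Numerator: 1.555759 - 1 = 0.555759
FV = $1,100.00 * 0.555759 / 0.0568 = $10,762.95

$10,762.95


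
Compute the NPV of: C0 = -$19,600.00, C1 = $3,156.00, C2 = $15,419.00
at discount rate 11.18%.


Formula: NPV = C0 + C1/(1+r) + C2/(1+r)^2
Discount C1: $3,156.00 / (1 + 0.1118) = $2,838.64
Discount C2: $15,419.00 / (1 + 0.1118)^2 = $12,473.92
NPV = -$19,600.00 + $2,838.64 + $12,473.92 = -$4,287.44

-$4,287.44


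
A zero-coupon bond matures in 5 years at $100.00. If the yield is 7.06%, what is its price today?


Formula: Price = FV / (1 + r)^n
Substituting: Price = $100.00 / (1 + 0.0706)^5
Discount factor: (1.0706)^5 = 1.406489
Price = $100.00 / 1.406489 = $71.10

$71.10


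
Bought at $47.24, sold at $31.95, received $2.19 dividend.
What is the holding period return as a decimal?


Formula: HPR = (P1 - P0 + D) / P0
Gain: $31.95 - $47.24 + $2.19 = -$13.10
HPR = -$13.10 / $47.24 = -0.2773

-0.2773


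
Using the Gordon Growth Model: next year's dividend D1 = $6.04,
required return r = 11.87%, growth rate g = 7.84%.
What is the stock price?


Formula: P = D1 / (r - g)
Spread: r - g = 0.1187 - 0.0784 = 0.0403
Substituting: P = $6.04 / 0.0403
P = $149.88

$149.88


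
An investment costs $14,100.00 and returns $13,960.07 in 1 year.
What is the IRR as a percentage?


Formula: IRR = C1/C0 - 1
Substituting: IRR = $13,960.07 / $14,100.00 - 1
Ratio: 0.990076 - 1 = -0.009924
IRR = -0.9924%

-0.9924%
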